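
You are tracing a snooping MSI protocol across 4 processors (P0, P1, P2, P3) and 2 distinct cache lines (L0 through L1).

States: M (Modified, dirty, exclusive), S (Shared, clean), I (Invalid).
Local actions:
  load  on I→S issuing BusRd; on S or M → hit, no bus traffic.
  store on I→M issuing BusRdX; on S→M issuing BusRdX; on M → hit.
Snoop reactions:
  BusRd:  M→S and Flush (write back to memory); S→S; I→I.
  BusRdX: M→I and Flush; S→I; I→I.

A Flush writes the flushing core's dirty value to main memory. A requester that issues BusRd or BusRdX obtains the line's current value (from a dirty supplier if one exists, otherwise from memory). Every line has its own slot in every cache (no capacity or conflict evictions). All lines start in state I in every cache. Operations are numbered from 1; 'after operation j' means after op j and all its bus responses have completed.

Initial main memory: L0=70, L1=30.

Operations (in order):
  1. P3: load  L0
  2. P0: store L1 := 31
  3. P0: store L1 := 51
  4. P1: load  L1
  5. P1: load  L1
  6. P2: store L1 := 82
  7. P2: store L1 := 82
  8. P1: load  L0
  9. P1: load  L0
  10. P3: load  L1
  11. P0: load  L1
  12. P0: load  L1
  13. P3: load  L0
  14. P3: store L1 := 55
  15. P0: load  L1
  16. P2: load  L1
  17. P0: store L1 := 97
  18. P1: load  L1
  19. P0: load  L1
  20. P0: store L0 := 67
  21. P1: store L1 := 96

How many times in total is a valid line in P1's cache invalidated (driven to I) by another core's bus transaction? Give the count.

invalidations = 2

[1] P3: load  L0 | P0:I, P1:I, P2:I, P3:S(70) | bus: BusRd
[2] P0: store L1 := 31 | P0:M(31), P1:I, P2:I, P3:I | bus: BusRdX
[3] P0: store L1 := 51 | P0:M(51), P1:I, P2:I, P3:I | bus: none
[4] P1: load  L1 | P0:S(51), P1:S(51), P2:I, P3:I | bus: BusRd,Flush
[5] P1: load  L1 | P0:S(51), P1:S(51), P2:I, P3:I | bus: none
[6] P2: store L1 := 82 | P0:I, P1:I, P2:M(82), P3:I | bus: BusRdX
[7] P2: store L1 := 82 | P0:I, P1:I, P2:M(82), P3:I | bus: none
[8] P1: load  L0 | P0:I, P1:S(70), P2:I, P3:S(70) | bus: BusRd
[9] P1: load  L0 | P0:I, P1:S(70), P2:I, P3:S(70) | bus: none
[10] P3: load  L1 | P0:I, P1:I, P2:S(82), P3:S(82) | bus: BusRd,Flush
[11] P0: load  L1 | P0:S(82), P1:I, P2:S(82), P3:S(82) | bus: BusRd
[12] P0: load  L1 | P0:S(82), P1:I, P2:S(82), P3:S(82) | bus: none
[13] P3: load  L0 | P0:I, P1:S(70), P2:I, P3:S(70) | bus: none
[14] P3: store L1 := 55 | P0:I, P1:I, P2:I, P3:M(55) | bus: BusRdX
[15] P0: load  L1 | P0:S(55), P1:I, P2:I, P3:S(55) | bus: BusRd,Flush
[16] P2: load  L1 | P0:S(55), P1:I, P2:S(55), P3:S(55) | bus: BusRd
[17] P0: store L1 := 97 | P0:M(97), P1:I, P2:I, P3:I | bus: BusRdX
[18] P1: load  L1 | P0:S(97), P1:S(97), P2:I, P3:I | bus: BusRd,Flush
[19] P0: load  L1 | P0:S(97), P1:S(97), P2:I, P3:I | bus: none
[20] P0: store L0 := 67 | P0:M(67), P1:I, P2:I, P3:I | bus: BusRdX
[21] P1: store L1 := 96 | P0:I, P1:M(96), P2:I, P3:I | bus: BusRdX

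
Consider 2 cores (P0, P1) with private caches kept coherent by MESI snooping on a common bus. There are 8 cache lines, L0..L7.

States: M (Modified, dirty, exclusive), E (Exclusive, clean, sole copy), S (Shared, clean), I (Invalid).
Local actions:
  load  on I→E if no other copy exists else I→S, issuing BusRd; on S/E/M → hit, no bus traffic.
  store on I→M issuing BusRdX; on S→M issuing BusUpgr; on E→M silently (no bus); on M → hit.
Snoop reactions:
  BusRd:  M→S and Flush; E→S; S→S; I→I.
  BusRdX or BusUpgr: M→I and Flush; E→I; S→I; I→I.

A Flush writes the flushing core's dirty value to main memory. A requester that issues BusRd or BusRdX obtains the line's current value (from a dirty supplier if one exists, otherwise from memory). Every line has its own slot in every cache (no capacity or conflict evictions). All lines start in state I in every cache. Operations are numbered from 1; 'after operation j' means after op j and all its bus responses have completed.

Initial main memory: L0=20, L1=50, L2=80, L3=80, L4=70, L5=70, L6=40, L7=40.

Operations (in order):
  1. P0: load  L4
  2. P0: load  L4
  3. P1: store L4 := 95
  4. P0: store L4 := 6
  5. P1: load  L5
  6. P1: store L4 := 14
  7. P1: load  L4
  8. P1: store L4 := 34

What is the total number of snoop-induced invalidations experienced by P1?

invalidations = 1

1. P0: load  L4  bus=[BusRd]  L4: P0=E P1=I  mem[L4]=70
2. P0: load  L4  bus=[-]  L4: P0=E P1=I  mem[L4]=70
3. P1: store L4 := 95  bus=[BusRdX]  L4: P0=I P1=M  mem[L4]=70
4. P0: store L4 := 6  bus=[BusRdX,Flush]  L4: P0=M P1=I  mem[L4]=95
5. P1: load  L5  bus=[BusRd]  L5: P0=I P1=E  mem[L5]=70
6. P1: store L4 := 14  bus=[BusRdX,Flush]  L4: P0=I P1=M  mem[L4]=6
7. P1: load  L4  bus=[-]  L4: P0=I P1=M  mem[L4]=6
8. P1: store L4 := 34  bus=[-]  L4: P0=I P1=M  mem[L4]=6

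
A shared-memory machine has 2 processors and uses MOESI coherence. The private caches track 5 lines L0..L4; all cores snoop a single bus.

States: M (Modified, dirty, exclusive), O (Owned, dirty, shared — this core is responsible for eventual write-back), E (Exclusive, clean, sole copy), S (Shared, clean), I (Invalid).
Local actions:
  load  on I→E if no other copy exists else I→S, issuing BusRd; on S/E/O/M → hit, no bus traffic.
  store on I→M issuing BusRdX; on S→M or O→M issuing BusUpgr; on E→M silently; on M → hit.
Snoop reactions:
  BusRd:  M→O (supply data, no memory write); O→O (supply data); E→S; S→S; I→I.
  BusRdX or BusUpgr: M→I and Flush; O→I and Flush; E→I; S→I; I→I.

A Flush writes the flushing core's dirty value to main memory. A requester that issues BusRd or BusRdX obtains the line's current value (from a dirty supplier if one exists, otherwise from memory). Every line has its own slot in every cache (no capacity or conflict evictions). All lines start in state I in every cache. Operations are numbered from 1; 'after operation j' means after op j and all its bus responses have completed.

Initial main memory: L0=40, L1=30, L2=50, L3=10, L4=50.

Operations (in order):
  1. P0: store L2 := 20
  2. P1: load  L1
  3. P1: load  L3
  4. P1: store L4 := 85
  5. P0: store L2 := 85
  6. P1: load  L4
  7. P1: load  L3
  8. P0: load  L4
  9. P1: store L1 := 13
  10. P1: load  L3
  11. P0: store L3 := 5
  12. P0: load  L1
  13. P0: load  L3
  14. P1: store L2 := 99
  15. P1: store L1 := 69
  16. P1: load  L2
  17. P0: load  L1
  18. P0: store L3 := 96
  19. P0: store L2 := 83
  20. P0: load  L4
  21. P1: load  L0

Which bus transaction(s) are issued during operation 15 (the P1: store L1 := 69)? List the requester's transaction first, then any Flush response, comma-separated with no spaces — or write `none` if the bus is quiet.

bus = BusUpgr

[1] P0: store L2 := 20 | P0:M(20), P1:I | bus: BusRdX
[2] P1: load  L1 | P0:I, P1:E(30) | bus: BusRd
[3] P1: load  L3 | P0:I, P1:E(10) | bus: BusRd
[4] P1: store L4 := 85 | P0:I, P1:M(85) | bus: BusRdX
[5] P0: store L2 := 85 | P0:M(85), P1:I | bus: none
[6] P1: load  L4 | P0:I, P1:M(85) | bus: none
[7] P1: load  L3 | P0:I, P1:E(10) | bus: none
[8] P0: load  L4 | P0:S(85), P1:O(85) | bus: BusRd
[9] P1: store L1 := 13 | P0:I, P1:M(13) | bus: none
[10] P1: load  L3 | P0:I, P1:E(10) | bus: none
[11] P0: store L3 := 5 | P0:M(5), P1:I | bus: BusRdX
[12] P0: load  L1 | P0:S(13), P1:O(13) | bus: BusRd
[13] P0: load  L3 | P0:M(5), P1:I | bus: none
[14] P1: store L2 := 99 | P0:I, P1:M(99) | bus: BusRdX,Flush
[15] P1: store L1 := 69 | P0:I, P1:M(69) | bus: BusUpgr
[16] P1: load  L2 | P0:I, P1:M(99) | bus: none
[17] P0: load  L1 | P0:S(69), P1:O(69) | bus: BusRd
[18] P0: store L3 := 96 | P0:M(96), P1:I | bus: none
[19] P0: store L2 := 83 | P0:M(83), P1:I | bus: BusRdX,Flush
[20] P0: load  L4 | P0:S(85), P1:O(85) | bus: none
[21] P1: load  L0 | P0:I, P1:E(40) | bus: BusRd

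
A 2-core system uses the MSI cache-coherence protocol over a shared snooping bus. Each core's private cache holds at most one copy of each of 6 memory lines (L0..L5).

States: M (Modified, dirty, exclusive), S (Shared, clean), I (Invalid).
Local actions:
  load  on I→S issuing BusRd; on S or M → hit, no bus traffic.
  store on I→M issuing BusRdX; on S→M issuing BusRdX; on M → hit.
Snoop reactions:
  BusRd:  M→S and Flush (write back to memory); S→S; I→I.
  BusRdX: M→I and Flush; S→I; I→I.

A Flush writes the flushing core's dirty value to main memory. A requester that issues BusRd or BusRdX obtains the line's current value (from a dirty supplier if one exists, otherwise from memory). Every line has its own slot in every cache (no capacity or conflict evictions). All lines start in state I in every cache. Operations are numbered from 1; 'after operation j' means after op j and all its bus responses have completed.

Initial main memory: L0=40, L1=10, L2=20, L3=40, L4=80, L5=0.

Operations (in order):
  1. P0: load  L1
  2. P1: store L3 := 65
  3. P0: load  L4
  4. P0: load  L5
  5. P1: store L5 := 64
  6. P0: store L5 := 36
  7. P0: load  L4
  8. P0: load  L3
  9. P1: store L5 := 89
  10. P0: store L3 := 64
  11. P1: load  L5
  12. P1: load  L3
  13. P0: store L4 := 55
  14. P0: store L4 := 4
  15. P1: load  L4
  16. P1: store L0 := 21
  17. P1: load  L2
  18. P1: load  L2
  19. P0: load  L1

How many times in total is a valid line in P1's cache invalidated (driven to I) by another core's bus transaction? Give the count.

step 1: P0: load  L1  ⟶  SI  (L1)  txn=BusRd  M[L1]=10
step 2: P1: store L3 := 65  ⟶  IM  (L3)  txn=BusRdX  M[L3]=40
step 3: P0: load  L4  ⟶  SI  (L4)  txn=BusRd  M[L4]=80
step 4: P0: load  L5  ⟶  SI  (L5)  txn=BusRd  M[L5]=0
step 5: P1: store L5 := 64  ⟶  IM  (L5)  txn=BusRdX  M[L5]=0
step 6: P0: store L5 := 36  ⟶  MI  (L5)  txn=BusRdX+Flush  M[L5]=64
step 7: P0: load  L4  ⟶  SI  (L4)  txn=∅  M[L4]=80
step 8: P0: load  L3  ⟶  SS  (L3)  txn=BusRd+Flush  M[L3]=65
step 9: P1: store L5 := 89  ⟶  IM  (L5)  txn=BusRdX+Flush  M[L5]=36
step 10: P0: store L3 := 64  ⟶  MI  (L3)  txn=BusRdX  M[L3]=65
step 11: P1: load  L5  ⟶  IM  (L5)  txn=∅  M[L5]=36
step 12: P1: load  L3  ⟶  SS  (L3)  txn=BusRd+Flush  M[L3]=64
step 13: P0: store L4 := 55  ⟶  MI  (L4)  txn=BusRdX  M[L4]=80
step 14: P0: store L4 := 4  ⟶  MI  (L4)  txn=∅  M[L4]=80
step 15: P1: load  L4  ⟶  SS  (L4)  txn=BusRd+Flush  M[L4]=4
step 16: P1: store L0 := 21  ⟶  IM  (L0)  txn=BusRdX  M[L0]=40
step 17: P1: load  L2  ⟶  IS  (L2)  txn=BusRd  M[L2]=20
step 18: P1: load  L2  ⟶  IS  (L2)  txn=∅  M[L2]=20
step 19: P0: load  L1  ⟶  SI  (L1)  txn=∅  M[L1]=10

invalidations = 2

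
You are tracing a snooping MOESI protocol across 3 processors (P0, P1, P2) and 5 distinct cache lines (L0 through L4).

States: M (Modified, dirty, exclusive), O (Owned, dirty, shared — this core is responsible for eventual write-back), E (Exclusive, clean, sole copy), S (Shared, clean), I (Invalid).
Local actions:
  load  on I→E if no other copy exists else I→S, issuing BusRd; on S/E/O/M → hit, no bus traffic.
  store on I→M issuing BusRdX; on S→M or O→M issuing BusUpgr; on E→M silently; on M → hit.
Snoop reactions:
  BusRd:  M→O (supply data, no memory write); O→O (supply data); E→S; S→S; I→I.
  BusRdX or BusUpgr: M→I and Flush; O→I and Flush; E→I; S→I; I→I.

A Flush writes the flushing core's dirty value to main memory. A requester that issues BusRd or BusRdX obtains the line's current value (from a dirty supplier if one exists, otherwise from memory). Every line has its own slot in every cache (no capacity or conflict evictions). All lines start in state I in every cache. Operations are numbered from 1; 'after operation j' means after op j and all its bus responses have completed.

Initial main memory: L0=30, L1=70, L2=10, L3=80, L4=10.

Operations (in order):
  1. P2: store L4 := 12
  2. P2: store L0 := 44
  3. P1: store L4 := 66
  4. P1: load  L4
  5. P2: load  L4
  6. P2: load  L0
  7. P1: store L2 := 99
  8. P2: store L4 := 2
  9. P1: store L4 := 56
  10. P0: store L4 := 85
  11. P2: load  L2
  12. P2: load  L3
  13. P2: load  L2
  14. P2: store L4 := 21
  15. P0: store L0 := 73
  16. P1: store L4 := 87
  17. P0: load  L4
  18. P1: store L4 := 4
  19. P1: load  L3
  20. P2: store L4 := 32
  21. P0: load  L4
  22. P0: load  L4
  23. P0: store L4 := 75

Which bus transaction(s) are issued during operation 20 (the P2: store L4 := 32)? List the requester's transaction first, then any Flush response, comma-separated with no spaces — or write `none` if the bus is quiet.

bus = BusRdX,Flush

  op1 P2: store L4 := 12 → I/I/M on L4; bus BusRdX; mem=10
  op2 P2: store L0 := 44 → I/I/M on L0; bus BusRdX; mem=30
  op3 P1: store L4 := 66 → I/M/I on L4; bus BusRdX Flush; mem=12
  op4 P1: load  L4 → I/M/I on L4; bus (none); mem=12
  op5 P2: load  L4 → I/O/S on L4; bus BusRd; mem=12
  op6 P2: load  L0 → I/I/M on L0; bus (none); mem=30
  op7 P1: store L2 := 99 → I/M/I on L2; bus BusRdX; mem=10
  op8 P2: store L4 := 2 → I/I/M on L4; bus BusUpgr Flush; mem=66
  op9 P1: store L4 := 56 → I/M/I on L4; bus BusRdX Flush; mem=2
  op10 P0: store L4 := 85 → M/I/I on L4; bus BusRdX Flush; mem=56
  op11 P2: load  L2 → I/O/S on L2; bus BusRd; mem=10
  op12 P2: load  L3 → I/I/E on L3; bus BusRd; mem=80
  op13 P2: load  L2 → I/O/S on L2; bus (none); mem=10
  op14 P2: store L4 := 21 → I/I/M on L4; bus BusRdX Flush; mem=85
  op15 P0: store L0 := 73 → M/I/I on L0; bus BusRdX Flush; mem=44
  op16 P1: store L4 := 87 → I/M/I on L4; bus BusRdX Flush; mem=21
  op17 P0: load  L4 → S/O/I on L4; bus BusRd; mem=21
  op18 P1: store L4 := 4 → I/M/I on L4; bus BusUpgr; mem=21
  op19 P1: load  L3 → I/S/S on L3; bus BusRd; mem=80
  op20 P2: store L4 := 32 → I/I/M on L4; bus BusRdX Flush; mem=4
  op21 P0: load  L4 → S/I/O on L4; bus BusRd; mem=4
  op22 P0: load  L4 → S/I/O on L4; bus (none); mem=4
  op23 P0: store L4 := 75 → M/I/I on L4; bus BusUpgr Flush; mem=32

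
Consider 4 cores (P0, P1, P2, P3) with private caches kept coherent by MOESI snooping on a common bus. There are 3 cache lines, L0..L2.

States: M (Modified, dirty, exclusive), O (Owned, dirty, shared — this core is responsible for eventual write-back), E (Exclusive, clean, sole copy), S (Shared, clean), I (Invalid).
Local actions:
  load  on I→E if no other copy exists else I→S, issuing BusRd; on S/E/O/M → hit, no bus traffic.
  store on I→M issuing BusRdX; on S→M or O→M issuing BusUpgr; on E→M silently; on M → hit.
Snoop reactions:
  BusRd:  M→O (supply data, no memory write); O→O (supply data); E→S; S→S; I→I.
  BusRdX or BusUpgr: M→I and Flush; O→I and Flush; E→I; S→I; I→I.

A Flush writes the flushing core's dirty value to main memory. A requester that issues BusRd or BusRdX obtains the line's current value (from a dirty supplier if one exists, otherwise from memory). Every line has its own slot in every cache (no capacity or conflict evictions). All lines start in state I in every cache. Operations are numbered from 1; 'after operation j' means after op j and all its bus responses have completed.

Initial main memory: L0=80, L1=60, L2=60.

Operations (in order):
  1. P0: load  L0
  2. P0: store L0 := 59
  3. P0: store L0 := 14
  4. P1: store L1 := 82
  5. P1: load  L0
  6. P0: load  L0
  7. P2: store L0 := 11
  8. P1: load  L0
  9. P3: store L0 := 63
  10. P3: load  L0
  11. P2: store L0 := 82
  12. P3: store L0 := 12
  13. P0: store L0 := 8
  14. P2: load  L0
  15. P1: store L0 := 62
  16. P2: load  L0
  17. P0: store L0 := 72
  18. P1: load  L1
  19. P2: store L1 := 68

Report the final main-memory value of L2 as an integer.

memory[L2] = 60

[1] P0: load  L0 | P0:E(80), P1:I, P2:I, P3:I | bus: BusRd
[2] P0: store L0 := 59 | P0:M(59), P1:I, P2:I, P3:I | bus: none
[3] P0: store L0 := 14 | P0:M(14), P1:I, P2:I, P3:I | bus: none
[4] P1: store L1 := 82 | P0:I, P1:M(82), P2:I, P3:I | bus: BusRdX
[5] P1: load  L0 | P0:O(14), P1:S(14), P2:I, P3:I | bus: BusRd
[6] P0: load  L0 | P0:O(14), P1:S(14), P2:I, P3:I | bus: none
[7] P2: store L0 := 11 | P0:I, P1:I, P2:M(11), P3:I | bus: BusRdX,Flush
[8] P1: load  L0 | P0:I, P1:S(11), P2:O(11), P3:I | bus: BusRd
[9] P3: store L0 := 63 | P0:I, P1:I, P2:I, P3:M(63) | bus: BusRdX,Flush
[10] P3: load  L0 | P0:I, P1:I, P2:I, P3:M(63) | bus: none
[11] P2: store L0 := 82 | P0:I, P1:I, P2:M(82), P3:I | bus: BusRdX,Flush
[12] P3: store L0 := 12 | P0:I, P1:I, P2:I, P3:M(12) | bus: BusRdX,Flush
[13] P0: store L0 := 8 | P0:M(8), P1:I, P2:I, P3:I | bus: BusRdX,Flush
[14] P2: load  L0 | P0:O(8), P1:I, P2:S(8), P3:I | bus: BusRd
[15] P1: store L0 := 62 | P0:I, P1:M(62), P2:I, P3:I | bus: BusRdX,Flush
[16] P2: load  L0 | P0:I, P1:O(62), P2:S(62), P3:I | bus: BusRd
[17] P0: store L0 := 72 | P0:M(72), P1:I, P2:I, P3:I | bus: BusRdX,Flush
[18] P1: load  L1 | P0:I, P1:M(82), P2:I, P3:I | bus: none
[19] P2: store L1 := 68 | P0:I, P1:I, P2:M(68), P3:I | bus: BusRdX,Flush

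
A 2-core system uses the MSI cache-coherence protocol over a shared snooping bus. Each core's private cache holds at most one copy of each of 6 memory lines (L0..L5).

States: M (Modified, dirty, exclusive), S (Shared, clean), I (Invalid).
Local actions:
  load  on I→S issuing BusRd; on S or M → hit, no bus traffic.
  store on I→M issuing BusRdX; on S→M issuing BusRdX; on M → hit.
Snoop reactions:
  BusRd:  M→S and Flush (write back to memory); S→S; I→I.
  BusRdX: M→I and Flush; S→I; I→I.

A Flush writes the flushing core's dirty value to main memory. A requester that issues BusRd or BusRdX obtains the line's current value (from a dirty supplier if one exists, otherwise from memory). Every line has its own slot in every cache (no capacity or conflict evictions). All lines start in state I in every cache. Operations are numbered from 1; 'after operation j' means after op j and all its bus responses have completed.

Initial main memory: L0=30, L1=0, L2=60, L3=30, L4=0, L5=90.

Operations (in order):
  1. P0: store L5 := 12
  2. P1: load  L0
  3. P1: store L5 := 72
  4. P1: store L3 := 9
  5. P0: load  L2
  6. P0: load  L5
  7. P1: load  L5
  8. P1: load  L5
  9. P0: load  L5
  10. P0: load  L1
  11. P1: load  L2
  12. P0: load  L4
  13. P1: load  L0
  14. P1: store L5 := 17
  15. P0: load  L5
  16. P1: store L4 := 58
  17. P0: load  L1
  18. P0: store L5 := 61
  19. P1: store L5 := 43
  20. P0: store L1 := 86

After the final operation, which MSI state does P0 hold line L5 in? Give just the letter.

1. P0: store L5 := 12  bus=[BusRdX]  L5: P0=M P1=I  mem[L5]=90
2. P1: load  L0  bus=[BusRd]  L0: P0=I P1=S  mem[L0]=30
3. P1: store L5 := 72  bus=[BusRdX,Flush]  L5: P0=I P1=M  mem[L5]=12
4. P1: store L3 := 9  bus=[BusRdX]  L3: P0=I P1=M  mem[L3]=30
5. P0: load  L2  bus=[BusRd]  L2: P0=S P1=I  mem[L2]=60
6. P0: load  L5  bus=[BusRd,Flush]  L5: P0=S P1=S  mem[L5]=72
7. P1: load  L5  bus=[-]  L5: P0=S P1=S  mem[L5]=72
8. P1: load  L5  bus=[-]  L5: P0=S P1=S  mem[L5]=72
9. P0: load  L5  bus=[-]  L5: P0=S P1=S  mem[L5]=72
10. P0: load  L1  bus=[BusRd]  L1: P0=S P1=I  mem[L1]=0
11. P1: load  L2  bus=[BusRd]  L2: P0=S P1=S  mem[L2]=60
12. P0: load  L4  bus=[BusRd]  L4: P0=S P1=I  mem[L4]=0
13. P1: load  L0  bus=[-]  L0: P0=I P1=S  mem[L0]=30
14. P1: store L5 := 17  bus=[BusRdX]  L5: P0=I P1=M  mem[L5]=72
15. P0: load  L5  bus=[BusRd,Flush]  L5: P0=S P1=S  mem[L5]=17
16. P1: store L4 := 58  bus=[BusRdX]  L4: P0=I P1=M  mem[L4]=0
17. P0: load  L1  bus=[-]  L1: P0=S P1=I  mem[L1]=0
18. P0: store L5 := 61  bus=[BusRdX]  L5: P0=M P1=I  mem[L5]=17
19. P1: store L5 := 43  bus=[BusRdX,Flush]  L5: P0=I P1=M  mem[L5]=61
20. P0: store L1 := 86  bus=[BusRdX]  L1: P0=M P1=I  mem[L1]=0

state = I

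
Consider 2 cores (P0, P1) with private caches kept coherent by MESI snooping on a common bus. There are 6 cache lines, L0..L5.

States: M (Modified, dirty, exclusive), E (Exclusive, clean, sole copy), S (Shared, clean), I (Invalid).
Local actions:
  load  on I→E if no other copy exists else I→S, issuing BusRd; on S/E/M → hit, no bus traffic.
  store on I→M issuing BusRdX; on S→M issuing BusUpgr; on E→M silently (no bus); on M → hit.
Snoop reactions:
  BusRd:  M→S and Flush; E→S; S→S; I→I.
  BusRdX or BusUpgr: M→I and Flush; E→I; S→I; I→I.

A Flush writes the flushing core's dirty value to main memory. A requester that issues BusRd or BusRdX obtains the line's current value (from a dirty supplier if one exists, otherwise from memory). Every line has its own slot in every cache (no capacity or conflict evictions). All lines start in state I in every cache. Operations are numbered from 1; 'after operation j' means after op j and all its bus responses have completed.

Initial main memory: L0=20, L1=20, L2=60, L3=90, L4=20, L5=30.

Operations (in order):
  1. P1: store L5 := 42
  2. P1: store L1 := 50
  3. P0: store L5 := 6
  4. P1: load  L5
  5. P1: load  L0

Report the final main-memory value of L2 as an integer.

memory[L2] = 60

1. P1: store L5 := 42  bus=[BusRdX]  L5: P0=I P1=M  mem[L5]=30
2. P1: store L1 := 50  bus=[BusRdX]  L1: P0=I P1=M  mem[L1]=20
3. P0: store L5 := 6  bus=[BusRdX,Flush]  L5: P0=M P1=I  mem[L5]=42
4. P1: load  L5  bus=[BusRd,Flush]  L5: P0=S P1=S  mem[L5]=6
5. P1: load  L0  bus=[BusRd]  L0: P0=I P1=E  mem[L0]=20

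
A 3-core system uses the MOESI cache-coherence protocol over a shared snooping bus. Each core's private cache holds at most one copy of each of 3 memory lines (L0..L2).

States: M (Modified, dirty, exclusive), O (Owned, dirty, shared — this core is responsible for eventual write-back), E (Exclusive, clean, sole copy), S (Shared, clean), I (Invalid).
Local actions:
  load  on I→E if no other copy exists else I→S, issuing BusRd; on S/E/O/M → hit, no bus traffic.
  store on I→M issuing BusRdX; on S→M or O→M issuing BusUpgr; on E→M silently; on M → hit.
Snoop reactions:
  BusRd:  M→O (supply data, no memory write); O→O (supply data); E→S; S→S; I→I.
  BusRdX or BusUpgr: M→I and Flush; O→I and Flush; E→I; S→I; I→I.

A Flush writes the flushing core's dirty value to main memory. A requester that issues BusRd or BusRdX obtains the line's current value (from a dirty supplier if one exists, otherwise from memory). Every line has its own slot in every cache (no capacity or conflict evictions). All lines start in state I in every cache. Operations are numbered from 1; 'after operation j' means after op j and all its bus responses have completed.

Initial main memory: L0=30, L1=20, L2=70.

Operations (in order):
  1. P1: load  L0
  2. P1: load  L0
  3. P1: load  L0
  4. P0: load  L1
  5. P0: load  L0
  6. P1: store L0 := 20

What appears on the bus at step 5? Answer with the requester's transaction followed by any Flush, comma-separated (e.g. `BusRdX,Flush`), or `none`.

1. P1: load  L0  bus=[BusRd]  L0: P0=I P1=E P2=I  mem[L0]=30
2. P1: load  L0  bus=[-]  L0: P0=I P1=E P2=I  mem[L0]=30
3. P1: load  L0  bus=[-]  L0: P0=I P1=E P2=I  mem[L0]=30
4. P0: load  L1  bus=[BusRd]  L1: P0=E P1=I P2=I  mem[L1]=20
5. P0: load  L0  bus=[BusRd]  L0: P0=S P1=S P2=I  mem[L0]=30
6. P1: store L0 := 20  bus=[BusUpgr]  L0: P0=I P1=M P2=I  mem[L0]=30

bus = BusRd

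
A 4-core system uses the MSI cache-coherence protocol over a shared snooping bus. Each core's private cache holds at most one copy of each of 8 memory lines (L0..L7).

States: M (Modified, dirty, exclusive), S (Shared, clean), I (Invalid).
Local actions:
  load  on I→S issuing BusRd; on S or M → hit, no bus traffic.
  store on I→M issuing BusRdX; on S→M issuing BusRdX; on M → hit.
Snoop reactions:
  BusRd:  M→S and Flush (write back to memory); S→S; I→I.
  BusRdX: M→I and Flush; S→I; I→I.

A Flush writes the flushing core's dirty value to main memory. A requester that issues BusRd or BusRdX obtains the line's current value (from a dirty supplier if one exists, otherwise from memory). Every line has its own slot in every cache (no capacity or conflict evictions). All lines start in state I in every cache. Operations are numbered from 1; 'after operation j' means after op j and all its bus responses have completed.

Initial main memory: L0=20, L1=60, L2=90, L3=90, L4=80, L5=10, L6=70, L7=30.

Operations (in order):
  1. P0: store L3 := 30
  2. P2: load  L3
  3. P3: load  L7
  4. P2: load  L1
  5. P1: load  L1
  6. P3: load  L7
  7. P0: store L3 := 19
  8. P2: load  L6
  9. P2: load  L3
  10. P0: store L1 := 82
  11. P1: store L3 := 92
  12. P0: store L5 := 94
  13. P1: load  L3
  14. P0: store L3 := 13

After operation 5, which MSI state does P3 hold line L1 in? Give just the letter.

  op1 P0: store L3 := 30 → M/I/I/I on L3; bus BusRdX; mem=90
  op2 P2: load  L3 → S/I/S/I on L3; bus BusRd Flush; mem=30
  op3 P3: load  L7 → I/I/I/S on L7; bus BusRd; mem=30
  op4 P2: load  L1 → I/I/S/I on L1; bus BusRd; mem=60
  op5 P1: load  L1 → I/S/S/I on L1; bus BusRd; mem=60
  op6 P3: load  L7 → I/I/I/S on L7; bus (none); mem=30
  op7 P0: store L3 := 19 → M/I/I/I on L3; bus BusRdX; mem=30
  op8 P2: load  L6 → I/I/S/I on L6; bus BusRd; mem=70
  op9 P2: load  L3 → S/I/S/I on L3; bus BusRd Flush; mem=19
  op10 P0: store L1 := 82 → M/I/I/I on L1; bus BusRdX; mem=60
  op11 P1: store L3 := 92 → I/M/I/I on L3; bus BusRdX; mem=19
  op12 P0: store L5 := 94 → M/I/I/I on L5; bus BusRdX; mem=10
  op13 P1: load  L3 → I/M/I/I on L3; bus (none); mem=19
  op14 P0: store L3 := 13 → M/I/I/I on L3; bus BusRdX Flush; mem=92

state = I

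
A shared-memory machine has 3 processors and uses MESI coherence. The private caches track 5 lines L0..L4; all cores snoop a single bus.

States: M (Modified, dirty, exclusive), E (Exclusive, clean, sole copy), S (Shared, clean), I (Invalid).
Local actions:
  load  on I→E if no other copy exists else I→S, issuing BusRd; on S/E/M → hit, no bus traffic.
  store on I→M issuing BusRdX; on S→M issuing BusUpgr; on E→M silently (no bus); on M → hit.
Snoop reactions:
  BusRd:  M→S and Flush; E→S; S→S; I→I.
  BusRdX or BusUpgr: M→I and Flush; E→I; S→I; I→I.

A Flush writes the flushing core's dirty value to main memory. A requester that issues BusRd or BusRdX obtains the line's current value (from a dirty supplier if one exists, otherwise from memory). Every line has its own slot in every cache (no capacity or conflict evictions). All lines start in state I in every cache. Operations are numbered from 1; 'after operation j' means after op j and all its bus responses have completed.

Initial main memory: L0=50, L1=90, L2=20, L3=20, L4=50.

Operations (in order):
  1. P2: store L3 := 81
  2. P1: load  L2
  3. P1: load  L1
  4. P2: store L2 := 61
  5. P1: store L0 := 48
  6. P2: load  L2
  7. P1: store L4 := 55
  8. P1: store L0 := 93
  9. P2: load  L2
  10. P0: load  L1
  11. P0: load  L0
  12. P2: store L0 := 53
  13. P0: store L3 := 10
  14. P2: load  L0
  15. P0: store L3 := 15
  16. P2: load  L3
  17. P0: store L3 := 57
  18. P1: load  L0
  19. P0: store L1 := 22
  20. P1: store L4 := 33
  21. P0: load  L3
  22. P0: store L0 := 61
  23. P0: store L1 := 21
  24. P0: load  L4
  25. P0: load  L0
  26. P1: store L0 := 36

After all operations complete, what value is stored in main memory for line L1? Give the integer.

1. P2: store L3 := 81  bus=[BusRdX]  L3: P0=I P1=I P2=M  mem[L3]=20
2. P1: load  L2  bus=[BusRd]  L2: P0=I P1=E P2=I  mem[L2]=20
3. P1: load  L1  bus=[BusRd]  L1: P0=I P1=E P2=I  mem[L1]=90
4. P2: store L2 := 61  bus=[BusRdX]  L2: P0=I P1=I P2=M  mem[L2]=20
5. P1: store L0 := 48  bus=[BusRdX]  L0: P0=I P1=M P2=I  mem[L0]=50
6. P2: load  L2  bus=[-]  L2: P0=I P1=I P2=M  mem[L2]=20
7. P1: store L4 := 55  bus=[BusRdX]  L4: P0=I P1=M P2=I  mem[L4]=50
8. P1: store L0 := 93  bus=[-]  L0: P0=I P1=M P2=I  mem[L0]=50
9. P2: load  L2  bus=[-]  L2: P0=I P1=I P2=M  mem[L2]=20
10. P0: load  L1  bus=[BusRd]  L1: P0=S P1=S P2=I  mem[L1]=90
11. P0: load  L0  bus=[BusRd,Flush]  L0: P0=S P1=S P2=I  mem[L0]=93
12. P2: store L0 := 53  bus=[BusRdX]  L0: P0=I P1=I P2=M  mem[L0]=93
13. P0: store L3 := 10  bus=[BusRdX,Flush]  L3: P0=M P1=I P2=I  mem[L3]=81
14. P2: load  L0  bus=[-]  L0: P0=I P1=I P2=M  mem[L0]=93
15. P0: store L3 := 15  bus=[-]  L3: P0=M P1=I P2=I  mem[L3]=81
16. P2: load  L3  bus=[BusRd,Flush]  L3: P0=S P1=I P2=S  mem[L3]=15
17. P0: store L3 := 57  bus=[BusUpgr]  L3: P0=M P1=I P2=I  mem[L3]=15
18. P1: load  L0  bus=[BusRd,Flush]  L0: P0=I P1=S P2=S  mem[L0]=53
19. P0: store L1 := 22  bus=[BusUpgr]  L1: P0=M P1=I P2=I  mem[L1]=90
20. P1: store L4 := 33  bus=[-]  L4: P0=I P1=M P2=I  mem[L4]=50
21. P0: load  L3  bus=[-]  L3: P0=M P1=I P2=I  mem[L3]=15
22. P0: store L0 := 61  bus=[BusRdX]  L0: P0=M P1=I P2=I  mem[L0]=53
23. P0: store L1 := 21  bus=[-]  L1: P0=M P1=I P2=I  mem[L1]=90
24. P0: load  L4  bus=[BusRd,Flush]  L4: P0=S P1=S P2=I  mem[L4]=33
25. P0: load  L0  bus=[-]  L0: P0=M P1=I P2=I  mem[L0]=53
26. P1: store L0 := 36  bus=[BusRdX,Flush]  L0: P0=I P1=M P2=I  mem[L0]=61

memory[L1] = 90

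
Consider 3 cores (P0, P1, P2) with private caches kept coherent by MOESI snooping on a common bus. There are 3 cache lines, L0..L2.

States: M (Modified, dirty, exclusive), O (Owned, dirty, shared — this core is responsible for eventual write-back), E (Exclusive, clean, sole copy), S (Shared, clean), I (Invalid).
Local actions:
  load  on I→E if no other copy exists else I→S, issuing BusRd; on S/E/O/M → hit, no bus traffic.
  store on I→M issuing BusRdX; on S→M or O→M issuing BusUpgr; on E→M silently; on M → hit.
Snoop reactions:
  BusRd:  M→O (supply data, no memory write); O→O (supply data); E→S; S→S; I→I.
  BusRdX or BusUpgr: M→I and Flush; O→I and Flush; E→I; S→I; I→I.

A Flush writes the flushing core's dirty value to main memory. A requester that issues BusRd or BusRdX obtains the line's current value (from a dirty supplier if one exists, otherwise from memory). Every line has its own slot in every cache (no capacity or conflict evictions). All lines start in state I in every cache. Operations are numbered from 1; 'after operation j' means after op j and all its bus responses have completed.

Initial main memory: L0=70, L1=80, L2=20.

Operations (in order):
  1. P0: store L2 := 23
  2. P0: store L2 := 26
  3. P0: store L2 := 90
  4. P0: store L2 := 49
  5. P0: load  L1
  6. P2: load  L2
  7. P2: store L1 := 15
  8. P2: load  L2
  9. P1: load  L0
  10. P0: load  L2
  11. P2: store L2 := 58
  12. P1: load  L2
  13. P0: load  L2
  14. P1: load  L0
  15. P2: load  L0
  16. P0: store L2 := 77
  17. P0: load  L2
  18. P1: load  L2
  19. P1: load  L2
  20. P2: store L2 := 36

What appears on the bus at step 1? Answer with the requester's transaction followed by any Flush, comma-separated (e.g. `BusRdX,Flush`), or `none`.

  op1 P0: store L2 := 23 → M/I/I on L2; bus BusRdX; mem=20
  op2 P0: store L2 := 26 → M/I/I on L2; bus (none); mem=20
  op3 P0: store L2 := 90 → M/I/I on L2; bus (none); mem=20
  op4 P0: store L2 := 49 → M/I/I on L2; bus (none); mem=20
  op5 P0: load  L1 → E/I/I on L1; bus BusRd; mem=80
  op6 P2: load  L2 → O/I/S on L2; bus BusRd; mem=20
  op7 P2: store L1 := 15 → I/I/M on L1; bus BusRdX; mem=80
  op8 P2: load  L2 → O/I/S on L2; bus (none); mem=20
  op9 P1: load  L0 → I/E/I on L0; bus BusRd; mem=70
  op10 P0: load  L2 → O/I/S on L2; bus (none); mem=20
  op11 P2: store L2 := 58 → I/I/M on L2; bus BusUpgr Flush; mem=49
  op12 P1: load  L2 → I/S/O on L2; bus BusRd; mem=49
  op13 P0: load  L2 → S/S/O on L2; bus BusRd; mem=49
  op14 P1: load  L0 → I/E/I on L0; bus (none); mem=70
  op15 P2: load  L0 → I/S/S on L0; bus BusRd; mem=70
  op16 P0: store L2 := 77 → M/I/I on L2; bus BusUpgr Flush; mem=58
  op17 P0: load  L2 → M/I/I on L2; bus (none); mem=58
  op18 P1: load  L2 → O/S/I on L2; bus BusRd; mem=58
  op19 P1: load  L2 → O/S/I on L2; bus (none); mem=58
  op20 P2: store L2 := 36 → I/I/M on L2; bus BusRdX Flush; mem=77

bus = BusRdX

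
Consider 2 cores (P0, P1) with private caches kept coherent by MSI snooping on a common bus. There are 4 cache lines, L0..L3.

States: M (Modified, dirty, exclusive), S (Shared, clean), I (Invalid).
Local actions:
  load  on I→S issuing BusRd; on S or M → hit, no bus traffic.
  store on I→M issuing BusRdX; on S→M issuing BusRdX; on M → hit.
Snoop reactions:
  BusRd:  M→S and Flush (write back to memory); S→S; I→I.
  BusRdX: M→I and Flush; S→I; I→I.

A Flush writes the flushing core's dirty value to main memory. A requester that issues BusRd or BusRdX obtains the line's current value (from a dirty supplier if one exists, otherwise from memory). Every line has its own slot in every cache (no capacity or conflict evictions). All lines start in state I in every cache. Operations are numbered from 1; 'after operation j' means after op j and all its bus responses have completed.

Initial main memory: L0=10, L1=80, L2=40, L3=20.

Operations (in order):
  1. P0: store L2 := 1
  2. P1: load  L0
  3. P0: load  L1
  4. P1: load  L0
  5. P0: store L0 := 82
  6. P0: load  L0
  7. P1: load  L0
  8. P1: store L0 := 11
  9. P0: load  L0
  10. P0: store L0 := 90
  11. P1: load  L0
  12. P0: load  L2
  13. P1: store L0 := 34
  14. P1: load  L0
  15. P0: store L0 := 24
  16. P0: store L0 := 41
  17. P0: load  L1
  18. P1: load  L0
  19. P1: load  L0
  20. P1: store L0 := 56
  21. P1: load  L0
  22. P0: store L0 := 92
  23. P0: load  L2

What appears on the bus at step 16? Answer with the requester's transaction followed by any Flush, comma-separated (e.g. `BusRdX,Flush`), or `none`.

bus = none

  op1 P0: store L2 := 1 → M/I on L2; bus BusRdX; mem=40
  op2 P1: load  L0 → I/S on L0; bus BusRd; mem=10
  op3 P0: load  L1 → S/I on L1; bus BusRd; mem=80
  op4 P1: load  L0 → I/S on L0; bus (none); mem=10
  op5 P0: store L0 := 82 → M/I on L0; bus BusRdX; mem=10
  op6 P0: load  L0 → M/I on L0; bus (none); mem=10
  op7 P1: load  L0 → S/S on L0; bus BusRd Flush; mem=82
  op8 P1: store L0 := 11 → I/M on L0; bus BusRdX; mem=82
  op9 P0: load  L0 → S/S on L0; bus BusRd Flush; mem=11
  op10 P0: store L0 := 90 → M/I on L0; bus BusRdX; mem=11
  op11 P1: load  L0 → S/S on L0; bus BusRd Flush; mem=90
  op12 P0: load  L2 → M/I on L2; bus (none); mem=40
  op13 P1: store L0 := 34 → I/M on L0; bus BusRdX; mem=90
  op14 P1: load  L0 → I/M on L0; bus (none); mem=90
  op15 P0: store L0 := 24 → M/I on L0; bus BusRdX Flush; mem=34
  op16 P0: store L0 := 41 → M/I on L0; bus (none); mem=34
  op17 P0: load  L1 → S/I on L1; bus (none); mem=80
  op18 P1: load  L0 → S/S on L0; bus BusRd Flush; mem=41
  op19 P1: load  L0 → S/S on L0; bus (none); mem=41
  op20 P1: store L0 := 56 → I/M on L0; bus BusRdX; mem=41
  op21 P1: load  L0 → I/M on L0; bus (none); mem=41
  op22 P0: store L0 := 92 → M/I on L0; bus BusRdX Flush; mem=56
  op23 P0: load  L2 → M/I on L2; bus (none); mem=40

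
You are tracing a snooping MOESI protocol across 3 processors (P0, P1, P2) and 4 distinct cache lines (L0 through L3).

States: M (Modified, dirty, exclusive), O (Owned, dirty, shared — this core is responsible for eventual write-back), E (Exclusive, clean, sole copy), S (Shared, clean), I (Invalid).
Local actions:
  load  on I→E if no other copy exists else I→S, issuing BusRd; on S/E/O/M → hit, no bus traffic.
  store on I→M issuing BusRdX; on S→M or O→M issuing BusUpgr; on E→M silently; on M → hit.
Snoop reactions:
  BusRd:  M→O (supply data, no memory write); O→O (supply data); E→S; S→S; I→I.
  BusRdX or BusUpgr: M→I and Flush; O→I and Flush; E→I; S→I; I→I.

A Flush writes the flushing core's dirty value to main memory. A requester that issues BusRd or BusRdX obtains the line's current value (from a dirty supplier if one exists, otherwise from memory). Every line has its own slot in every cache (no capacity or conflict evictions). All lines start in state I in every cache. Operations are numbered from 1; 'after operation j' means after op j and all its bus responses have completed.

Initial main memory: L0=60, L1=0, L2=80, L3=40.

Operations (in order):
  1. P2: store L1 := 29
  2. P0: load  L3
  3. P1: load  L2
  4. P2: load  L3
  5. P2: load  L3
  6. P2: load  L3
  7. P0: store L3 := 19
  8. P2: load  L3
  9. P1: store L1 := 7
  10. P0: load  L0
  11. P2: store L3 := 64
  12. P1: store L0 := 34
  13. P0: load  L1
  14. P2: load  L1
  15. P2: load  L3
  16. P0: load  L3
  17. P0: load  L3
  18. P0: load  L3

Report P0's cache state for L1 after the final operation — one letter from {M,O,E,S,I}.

state = S

  op1 P2: store L1 := 29 → I/I/M on L1; bus BusRdX; mem=0
  op2 P0: load  L3 → E/I/I on L3; bus BusRd; mem=40
  op3 P1: load  L2 → I/E/I on L2; bus BusRd; mem=80
  op4 P2: load  L3 → S/I/S on L3; bus BusRd; mem=40
  op5 P2: load  L3 → S/I/S on L3; bus (none); mem=40
  op6 P2: load  L3 → S/I/S on L3; bus (none); mem=40
  op7 P0: store L3 := 19 → M/I/I on L3; bus BusUpgr; mem=40
  op8 P2: load  L3 → O/I/S on L3; bus BusRd; mem=40
  op9 P1: store L1 := 7 → I/M/I on L1; bus BusRdX Flush; mem=29
  op10 P0: load  L0 → E/I/I on L0; bus BusRd; mem=60
  op11 P2: store L3 := 64 → I/I/M on L3; bus BusUpgr Flush; mem=19
  op12 P1: store L0 := 34 → I/M/I on L0; bus BusRdX; mem=60
  op13 P0: load  L1 → S/O/I on L1; bus BusRd; mem=29
  op14 P2: load  L1 → S/O/S on L1; bus BusRd; mem=29
  op15 P2: load  L3 → I/I/M on L3; bus (none); mem=19
  op16 P0: load  L3 → S/I/O on L3; bus BusRd; mem=19
  op17 P0: load  L3 → S/I/O on L3; bus (none); mem=19
  op18 P0: load  L3 → S/I/O on L3; bus (none); mem=19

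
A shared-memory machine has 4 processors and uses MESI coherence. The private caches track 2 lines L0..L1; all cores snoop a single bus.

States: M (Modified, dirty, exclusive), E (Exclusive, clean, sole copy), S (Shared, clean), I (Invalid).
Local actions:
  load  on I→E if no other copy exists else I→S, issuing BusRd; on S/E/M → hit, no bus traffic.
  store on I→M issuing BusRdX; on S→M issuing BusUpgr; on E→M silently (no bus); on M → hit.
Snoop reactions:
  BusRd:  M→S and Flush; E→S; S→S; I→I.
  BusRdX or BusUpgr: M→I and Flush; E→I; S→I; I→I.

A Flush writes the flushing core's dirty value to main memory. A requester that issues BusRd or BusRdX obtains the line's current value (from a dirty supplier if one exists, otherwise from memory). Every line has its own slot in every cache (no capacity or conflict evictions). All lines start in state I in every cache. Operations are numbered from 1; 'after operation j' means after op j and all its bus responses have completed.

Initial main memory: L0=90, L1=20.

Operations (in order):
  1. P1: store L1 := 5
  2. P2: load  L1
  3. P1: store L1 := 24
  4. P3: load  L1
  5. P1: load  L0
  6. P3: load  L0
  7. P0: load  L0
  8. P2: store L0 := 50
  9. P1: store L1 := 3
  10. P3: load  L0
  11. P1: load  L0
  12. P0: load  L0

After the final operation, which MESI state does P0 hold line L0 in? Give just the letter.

state = S

[1] P1: store L1 := 5 | P0:I, P1:M(5), P2:I, P3:I | bus: BusRdX
[2] P2: load  L1 | P0:I, P1:S(5), P2:S(5), P3:I | bus: BusRd,Flush
[3] P1: store L1 := 24 | P0:I, P1:M(24), P2:I, P3:I | bus: BusUpgr
[4] P3: load  L1 | P0:I, P1:S(24), P2:I, P3:S(24) | bus: BusRd,Flush
[5] P1: load  L0 | P0:I, P1:E(90), P2:I, P3:I | bus: BusRd
[6] P3: load  L0 | P0:I, P1:S(90), P2:I, P3:S(90) | bus: BusRd
[7] P0: load  L0 | P0:S(90), P1:S(90), P2:I, P3:S(90) | bus: BusRd
[8] P2: store L0 := 50 | P0:I, P1:I, P2:M(50), P3:I | bus: BusRdX
[9] P1: store L1 := 3 | P0:I, P1:M(3), P2:I, P3:I | bus: BusUpgr
[10] P3: load  L0 | P0:I, P1:I, P2:S(50), P3:S(50) | bus: BusRd,Flush
[11] P1: load  L0 | P0:I, P1:S(50), P2:S(50), P3:S(50) | bus: BusRd
[12] P0: load  L0 | P0:S(50), P1:S(50), P2:S(50), P3:S(50) | bus: BusRd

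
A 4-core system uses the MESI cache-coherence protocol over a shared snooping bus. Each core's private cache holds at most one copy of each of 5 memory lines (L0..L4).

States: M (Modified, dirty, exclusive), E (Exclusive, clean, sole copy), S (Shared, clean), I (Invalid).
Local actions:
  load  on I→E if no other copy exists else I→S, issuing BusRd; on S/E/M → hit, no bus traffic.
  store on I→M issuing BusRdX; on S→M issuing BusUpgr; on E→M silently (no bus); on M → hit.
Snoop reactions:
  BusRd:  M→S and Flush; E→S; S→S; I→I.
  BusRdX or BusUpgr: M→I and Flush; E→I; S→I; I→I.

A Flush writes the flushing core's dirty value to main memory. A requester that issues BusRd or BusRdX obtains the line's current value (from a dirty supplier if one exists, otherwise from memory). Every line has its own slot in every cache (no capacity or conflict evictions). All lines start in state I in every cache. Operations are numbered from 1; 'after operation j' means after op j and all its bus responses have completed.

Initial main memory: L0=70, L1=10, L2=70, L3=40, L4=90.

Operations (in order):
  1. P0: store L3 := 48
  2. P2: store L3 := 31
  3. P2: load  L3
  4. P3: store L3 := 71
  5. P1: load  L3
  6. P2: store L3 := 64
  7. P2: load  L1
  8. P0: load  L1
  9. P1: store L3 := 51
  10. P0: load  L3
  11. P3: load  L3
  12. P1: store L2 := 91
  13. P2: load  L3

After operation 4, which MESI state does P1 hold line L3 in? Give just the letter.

state = I

1. P0: store L3 := 48  bus=[BusRdX]  L3: P0=M P1=I P2=I P3=I  mem[L3]=40
2. P2: store L3 := 31  bus=[BusRdX,Flush]  L3: P0=I P1=I P2=M P3=I  mem[L3]=48
3. P2: load  L3  bus=[-]  L3: P0=I P1=I P2=M P3=I  mem[L3]=48
4. P3: store L3 := 71  bus=[BusRdX,Flush]  L3: P0=I P1=I P2=I P3=M  mem[L3]=31
5. P1: load  L3  bus=[BusRd,Flush]  L3: P0=I P1=S P2=I P3=S  mem[L3]=71
6. P2: store L3 := 64  bus=[BusRdX]  L3: P0=I P1=I P2=M P3=I  mem[L3]=71
7. P2: load  L1  bus=[BusRd]  L1: P0=I P1=I P2=E P3=I  mem[L1]=10
8. P0: load  L1  bus=[BusRd]  L1: P0=S P1=I P2=S P3=I  mem[L1]=10
9. P1: store L3 := 51  bus=[BusRdX,Flush]  L3: P0=I P1=M P2=I P3=I  mem[L3]=64
10. P0: load  L3  bus=[BusRd,Flush]  L3: P0=S P1=S P2=I P3=I  mem[L3]=51
11. P3: load  L3  bus=[BusRd]  L3: P0=S P1=S P2=I P3=S  mem[L3]=51
12. P1: store L2 := 91  bus=[BusRdX]  L2: P0=I P1=M P2=I P3=I  mem[L2]=70
13. P2: load  L3  bus=[BusRd]  L3: P0=S P1=S P2=S P3=S  mem[L3]=51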